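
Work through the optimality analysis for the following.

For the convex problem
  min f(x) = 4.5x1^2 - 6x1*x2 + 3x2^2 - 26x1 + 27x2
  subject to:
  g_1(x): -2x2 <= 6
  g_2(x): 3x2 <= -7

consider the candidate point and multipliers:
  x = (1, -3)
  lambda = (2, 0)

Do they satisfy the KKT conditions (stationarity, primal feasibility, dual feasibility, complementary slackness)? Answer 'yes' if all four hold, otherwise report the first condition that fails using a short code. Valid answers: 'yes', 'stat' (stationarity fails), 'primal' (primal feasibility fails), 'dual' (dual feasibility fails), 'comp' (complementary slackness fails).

Gradient of f: grad f(x) = Q x + c = (1, 3)
Constraint values g_i(x) = a_i^T x - b_i:
  g_1((1, -3)) = 0
  g_2((1, -3)) = -2
Stationarity residual: grad f(x) + sum_i lambda_i a_i = (1, -1)
  -> stationarity FAILS
Primal feasibility (all g_i <= 0): OK
Dual feasibility (all lambda_i >= 0): OK
Complementary slackness (lambda_i * g_i(x) = 0 for all i): OK

Verdict: the first failing condition is stationarity -> stat.

stat


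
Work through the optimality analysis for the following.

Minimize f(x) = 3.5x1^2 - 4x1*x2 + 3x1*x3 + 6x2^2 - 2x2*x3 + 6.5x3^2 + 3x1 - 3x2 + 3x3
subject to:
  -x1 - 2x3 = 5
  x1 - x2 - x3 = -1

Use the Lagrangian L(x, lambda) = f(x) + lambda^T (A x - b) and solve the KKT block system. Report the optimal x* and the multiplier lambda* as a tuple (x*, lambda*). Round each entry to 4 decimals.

Form the Lagrangian:
  L(x, lambda) = (1/2) x^T Q x + c^T x + lambda^T (A x - b)
Stationarity (grad_x L = 0): Q x + c + A^T lambda = 0.
Primal feasibility: A x = b.

This gives the KKT block system:
  [ Q   A^T ] [ x     ]   [-c ]
  [ A    0  ] [ lambda ] = [ b ]

Solving the linear system:
  x*      = (-2.604, -0.4059, -1.198)
  lambda* = (-12.2574, 4.9406)
  f(x*)   = 28.0198

x* = (-2.604, -0.4059, -1.198), lambda* = (-12.2574, 4.9406)


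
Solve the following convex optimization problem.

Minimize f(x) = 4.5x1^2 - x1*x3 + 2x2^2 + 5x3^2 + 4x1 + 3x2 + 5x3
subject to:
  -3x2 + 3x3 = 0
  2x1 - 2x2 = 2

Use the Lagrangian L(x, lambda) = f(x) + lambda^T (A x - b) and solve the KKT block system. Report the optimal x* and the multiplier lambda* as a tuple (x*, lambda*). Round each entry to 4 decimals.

Form the Lagrangian:
  L(x, lambda) = (1/2) x^T Q x + c^T x + lambda^T (A x - b)
Stationarity (grad_x L = 0): Q x + c + A^T lambda = 0.
Primal feasibility: A x = b.

This gives the KKT block system:
  [ Q   A^T ] [ x     ]   [-c ]
  [ A    0  ] [ lambda ] = [ b ]

Solving the linear system:
  x*      = (0.0476, -0.9524, -0.9524)
  lambda* = (1.5238, -2.6905)
  f(x*)   = -1.0238

x* = (0.0476, -0.9524, -0.9524), lambda* = (1.5238, -2.6905)


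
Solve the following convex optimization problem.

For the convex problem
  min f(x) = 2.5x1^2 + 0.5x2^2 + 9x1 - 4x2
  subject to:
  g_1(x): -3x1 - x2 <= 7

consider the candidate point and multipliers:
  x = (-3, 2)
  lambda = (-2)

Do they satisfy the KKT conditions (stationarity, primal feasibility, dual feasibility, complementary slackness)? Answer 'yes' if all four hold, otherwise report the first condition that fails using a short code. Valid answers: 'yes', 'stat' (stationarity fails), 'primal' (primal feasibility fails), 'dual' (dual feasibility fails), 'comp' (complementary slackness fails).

Gradient of f: grad f(x) = Q x + c = (-6, -2)
Constraint values g_i(x) = a_i^T x - b_i:
  g_1((-3, 2)) = 0
Stationarity residual: grad f(x) + sum_i lambda_i a_i = (0, 0)
  -> stationarity OK
Primal feasibility (all g_i <= 0): OK
Dual feasibility (all lambda_i >= 0): FAILS
Complementary slackness (lambda_i * g_i(x) = 0 for all i): OK

Verdict: the first failing condition is dual_feasibility -> dual.

dual


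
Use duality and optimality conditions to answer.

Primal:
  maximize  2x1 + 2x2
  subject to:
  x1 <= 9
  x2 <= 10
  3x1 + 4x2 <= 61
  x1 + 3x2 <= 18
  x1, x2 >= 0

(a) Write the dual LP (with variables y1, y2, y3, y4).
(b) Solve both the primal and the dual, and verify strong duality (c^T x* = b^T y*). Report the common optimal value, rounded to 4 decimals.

The standard primal-dual pair for 'max c^T x s.t. A x <= b, x >= 0' is:
  Dual:  min b^T y  s.t.  A^T y >= c,  y >= 0.

So the dual LP is:
  minimize  9y1 + 10y2 + 61y3 + 18y4
  subject to:
    y1 + 3y3 + y4 >= 2
    y2 + 4y3 + 3y4 >= 2
    y1, y2, y3, y4 >= 0

Solving the primal: x* = (9, 3).
  primal value c^T x* = 24.
Solving the dual: y* = (1.3333, 0, 0, 0.6667).
  dual value b^T y* = 24.
Strong duality: c^T x* = b^T y*. Confirmed.

24


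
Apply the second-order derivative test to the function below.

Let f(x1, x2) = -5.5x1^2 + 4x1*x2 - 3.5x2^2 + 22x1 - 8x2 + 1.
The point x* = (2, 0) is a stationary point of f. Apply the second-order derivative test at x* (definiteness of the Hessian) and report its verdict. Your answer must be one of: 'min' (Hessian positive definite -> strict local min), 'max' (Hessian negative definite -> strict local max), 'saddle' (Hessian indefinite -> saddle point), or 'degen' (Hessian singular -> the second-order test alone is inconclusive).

Compute the Hessian H = grad^2 f:
  H = [[-11, 4], [4, -7]]
Verify stationarity: grad f(x*) = H x* + g = (0, 0).
Eigenvalues of H: -13.4721, -4.5279.
Both eigenvalues < 0, so H is negative definite -> x* is a strict local max.

max


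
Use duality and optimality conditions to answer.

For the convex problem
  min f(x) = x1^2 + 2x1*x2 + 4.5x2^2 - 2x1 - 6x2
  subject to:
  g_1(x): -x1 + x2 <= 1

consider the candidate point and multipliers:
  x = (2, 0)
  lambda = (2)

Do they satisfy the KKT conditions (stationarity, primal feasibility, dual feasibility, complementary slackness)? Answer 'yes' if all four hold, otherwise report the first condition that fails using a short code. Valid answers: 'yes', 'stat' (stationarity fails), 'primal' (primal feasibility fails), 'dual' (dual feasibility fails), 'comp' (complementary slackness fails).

Gradient of f: grad f(x) = Q x + c = (2, -2)
Constraint values g_i(x) = a_i^T x - b_i:
  g_1((2, 0)) = -3
Stationarity residual: grad f(x) + sum_i lambda_i a_i = (0, 0)
  -> stationarity OK
Primal feasibility (all g_i <= 0): OK
Dual feasibility (all lambda_i >= 0): OK
Complementary slackness (lambda_i * g_i(x) = 0 for all i): FAILS

Verdict: the first failing condition is complementary_slackness -> comp.

comp


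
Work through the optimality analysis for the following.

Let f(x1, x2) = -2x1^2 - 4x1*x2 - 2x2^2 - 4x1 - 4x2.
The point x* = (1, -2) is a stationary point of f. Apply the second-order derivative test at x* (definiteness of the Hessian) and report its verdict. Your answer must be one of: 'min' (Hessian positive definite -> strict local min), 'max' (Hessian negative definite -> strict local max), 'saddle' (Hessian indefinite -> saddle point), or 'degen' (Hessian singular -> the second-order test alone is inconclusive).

Compute the Hessian H = grad^2 f:
  H = [[-4, -4], [-4, -4]]
Verify stationarity: grad f(x*) = H x* + g = (0, 0).
Eigenvalues of H: -8, 0.
H has a zero eigenvalue (singular; negative semidefinite but not definite), so H is neither positive definite, negative definite, nor indefinite. The second-order test alone is inconclusive -> degen.
(Indeed, f is constant along the null direction of H through x*, so x* is not a strict local extremum.)

degen


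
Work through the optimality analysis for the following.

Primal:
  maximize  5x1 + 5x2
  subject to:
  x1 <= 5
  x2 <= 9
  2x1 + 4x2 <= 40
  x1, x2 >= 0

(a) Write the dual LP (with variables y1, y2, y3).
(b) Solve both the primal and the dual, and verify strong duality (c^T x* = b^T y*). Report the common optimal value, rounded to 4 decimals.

The standard primal-dual pair for 'max c^T x s.t. A x <= b, x >= 0' is:
  Dual:  min b^T y  s.t.  A^T y >= c,  y >= 0.

So the dual LP is:
  minimize  5y1 + 9y2 + 40y3
  subject to:
    y1 + 2y3 >= 5
    y2 + 4y3 >= 5
    y1, y2, y3 >= 0

Solving the primal: x* = (5, 7.5).
  primal value c^T x* = 62.5.
Solving the dual: y* = (2.5, 0, 1.25).
  dual value b^T y* = 62.5.
Strong duality: c^T x* = b^T y*. Confirmed.

62.5


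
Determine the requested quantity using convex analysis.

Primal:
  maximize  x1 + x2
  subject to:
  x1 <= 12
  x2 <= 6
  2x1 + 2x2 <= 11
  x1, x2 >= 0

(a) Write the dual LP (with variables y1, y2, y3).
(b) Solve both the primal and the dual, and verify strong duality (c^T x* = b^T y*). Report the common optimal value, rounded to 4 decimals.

The standard primal-dual pair for 'max c^T x s.t. A x <= b, x >= 0' is:
  Dual:  min b^T y  s.t.  A^T y >= c,  y >= 0.

So the dual LP is:
  minimize  12y1 + 6y2 + 11y3
  subject to:
    y1 + 2y3 >= 1
    y2 + 2y3 >= 1
    y1, y2, y3 >= 0

Solving the primal: x* = (5.5, 0).
  primal value c^T x* = 5.5.
Solving the dual: y* = (0, 0, 0.5).
  dual value b^T y* = 5.5.
Strong duality: c^T x* = b^T y*. Confirmed.

5.5


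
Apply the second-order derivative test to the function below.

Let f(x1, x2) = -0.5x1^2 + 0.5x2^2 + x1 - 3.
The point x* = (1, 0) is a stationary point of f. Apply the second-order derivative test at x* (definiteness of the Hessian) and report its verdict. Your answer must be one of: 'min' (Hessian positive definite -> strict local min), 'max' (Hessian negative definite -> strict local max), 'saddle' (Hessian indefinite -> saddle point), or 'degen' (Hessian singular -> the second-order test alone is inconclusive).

Compute the Hessian H = grad^2 f:
  H = [[-1, 0], [0, 1]]
Verify stationarity: grad f(x*) = H x* + g = (0, 0).
Eigenvalues of H: -1, 1.
Eigenvalues have mixed signs, so H is indefinite -> x* is a saddle point.

saddle


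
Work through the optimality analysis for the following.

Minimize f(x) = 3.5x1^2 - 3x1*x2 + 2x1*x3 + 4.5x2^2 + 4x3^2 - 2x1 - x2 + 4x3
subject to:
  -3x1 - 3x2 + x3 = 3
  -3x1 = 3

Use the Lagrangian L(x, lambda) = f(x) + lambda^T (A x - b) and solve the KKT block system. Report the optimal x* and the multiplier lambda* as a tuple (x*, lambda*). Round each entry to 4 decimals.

Form the Lagrangian:
  L(x, lambda) = (1/2) x^T Q x + c^T x + lambda^T (A x - b)
Stationarity (grad_x L = 0): Q x + c + A^T lambda = 0.
Primal feasibility: A x = b.

This gives the KKT block system:
  [ Q   A^T ] [ x     ]   [-c ]
  [ A    0  ] [ lambda ] = [ b ]

Solving the linear system:
  x*      = (-1, -0.0988, -0.2963)
  lambda* = (0.3704, -3.4691)
  f(x*)   = 5.1049

x* = (-1, -0.0988, -0.2963), lambda* = (0.3704, -3.4691)


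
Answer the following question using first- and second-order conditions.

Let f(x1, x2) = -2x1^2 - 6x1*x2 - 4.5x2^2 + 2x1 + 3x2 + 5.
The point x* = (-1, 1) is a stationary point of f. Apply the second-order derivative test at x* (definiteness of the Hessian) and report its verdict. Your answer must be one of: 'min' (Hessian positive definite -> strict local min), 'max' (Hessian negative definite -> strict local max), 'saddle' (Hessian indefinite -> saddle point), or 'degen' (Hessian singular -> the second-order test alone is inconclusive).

Compute the Hessian H = grad^2 f:
  H = [[-4, -6], [-6, -9]]
Verify stationarity: grad f(x*) = H x* + g = (0, 0).
Eigenvalues of H: -13, 0.
H has a zero eigenvalue (singular; negative semidefinite but not definite), so H is neither positive definite, negative definite, nor indefinite. The second-order test alone is inconclusive -> degen.
(Indeed, f is constant along the null direction of H through x*, so x* is not a strict local extremum.)

degen


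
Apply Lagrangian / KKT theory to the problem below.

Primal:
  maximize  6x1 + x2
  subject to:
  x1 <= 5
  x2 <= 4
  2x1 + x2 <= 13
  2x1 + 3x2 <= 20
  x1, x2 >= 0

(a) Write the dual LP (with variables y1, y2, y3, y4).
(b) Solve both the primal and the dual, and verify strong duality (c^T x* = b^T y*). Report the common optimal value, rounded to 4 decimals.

The standard primal-dual pair for 'max c^T x s.t. A x <= b, x >= 0' is:
  Dual:  min b^T y  s.t.  A^T y >= c,  y >= 0.

So the dual LP is:
  minimize  5y1 + 4y2 + 13y3 + 20y4
  subject to:
    y1 + 2y3 + 2y4 >= 6
    y2 + y3 + 3y4 >= 1
    y1, y2, y3, y4 >= 0

Solving the primal: x* = (5, 3).
  primal value c^T x* = 33.
Solving the dual: y* = (4, 0, 1, 0).
  dual value b^T y* = 33.
Strong duality: c^T x* = b^T y*. Confirmed.

33


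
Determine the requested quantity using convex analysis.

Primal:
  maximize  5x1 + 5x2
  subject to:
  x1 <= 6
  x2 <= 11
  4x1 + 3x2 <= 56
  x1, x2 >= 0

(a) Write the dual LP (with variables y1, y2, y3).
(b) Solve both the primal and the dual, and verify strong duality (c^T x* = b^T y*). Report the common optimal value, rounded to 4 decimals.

The standard primal-dual pair for 'max c^T x s.t. A x <= b, x >= 0' is:
  Dual:  min b^T y  s.t.  A^T y >= c,  y >= 0.

So the dual LP is:
  minimize  6y1 + 11y2 + 56y3
  subject to:
    y1 + 4y3 >= 5
    y2 + 3y3 >= 5
    y1, y2, y3 >= 0

Solving the primal: x* = (5.75, 11).
  primal value c^T x* = 83.75.
Solving the dual: y* = (0, 1.25, 1.25).
  dual value b^T y* = 83.75.
Strong duality: c^T x* = b^T y*. Confirmed.

83.75


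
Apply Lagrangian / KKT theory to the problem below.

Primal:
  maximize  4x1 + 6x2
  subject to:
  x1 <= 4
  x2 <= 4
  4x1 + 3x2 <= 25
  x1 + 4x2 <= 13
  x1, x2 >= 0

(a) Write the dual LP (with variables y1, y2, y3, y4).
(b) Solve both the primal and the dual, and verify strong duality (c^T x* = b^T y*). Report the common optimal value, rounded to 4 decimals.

The standard primal-dual pair for 'max c^T x s.t. A x <= b, x >= 0' is:
  Dual:  min b^T y  s.t.  A^T y >= c,  y >= 0.

So the dual LP is:
  minimize  4y1 + 4y2 + 25y3 + 13y4
  subject to:
    y1 + 4y3 + y4 >= 4
    y2 + 3y3 + 4y4 >= 6
    y1, y2, y3, y4 >= 0

Solving the primal: x* = (4, 2.25).
  primal value c^T x* = 29.5.
Solving the dual: y* = (2.5, 0, 0, 1.5).
  dual value b^T y* = 29.5.
Strong duality: c^T x* = b^T y*. Confirmed.

29.5


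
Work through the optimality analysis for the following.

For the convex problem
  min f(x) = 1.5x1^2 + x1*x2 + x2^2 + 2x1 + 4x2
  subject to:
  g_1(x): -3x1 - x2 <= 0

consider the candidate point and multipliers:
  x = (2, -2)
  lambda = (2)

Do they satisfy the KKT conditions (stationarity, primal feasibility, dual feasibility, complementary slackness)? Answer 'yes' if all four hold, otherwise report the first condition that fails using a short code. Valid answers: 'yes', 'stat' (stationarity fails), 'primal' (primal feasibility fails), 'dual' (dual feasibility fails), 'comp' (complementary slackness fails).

Gradient of f: grad f(x) = Q x + c = (6, 2)
Constraint values g_i(x) = a_i^T x - b_i:
  g_1((2, -2)) = -4
Stationarity residual: grad f(x) + sum_i lambda_i a_i = (0, 0)
  -> stationarity OK
Primal feasibility (all g_i <= 0): OK
Dual feasibility (all lambda_i >= 0): OK
Complementary slackness (lambda_i * g_i(x) = 0 for all i): FAILS

Verdict: the first failing condition is complementary_slackness -> comp.

comp


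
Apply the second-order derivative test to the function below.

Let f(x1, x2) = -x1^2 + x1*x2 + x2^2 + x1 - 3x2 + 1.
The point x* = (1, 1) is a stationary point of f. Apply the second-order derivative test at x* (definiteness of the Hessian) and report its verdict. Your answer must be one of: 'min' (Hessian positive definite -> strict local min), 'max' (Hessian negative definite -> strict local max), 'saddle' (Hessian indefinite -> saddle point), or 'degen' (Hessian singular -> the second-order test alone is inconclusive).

Compute the Hessian H = grad^2 f:
  H = [[-2, 1], [1, 2]]
Verify stationarity: grad f(x*) = H x* + g = (0, 0).
Eigenvalues of H: -2.2361, 2.2361.
Eigenvalues have mixed signs, so H is indefinite -> x* is a saddle point.

saddle


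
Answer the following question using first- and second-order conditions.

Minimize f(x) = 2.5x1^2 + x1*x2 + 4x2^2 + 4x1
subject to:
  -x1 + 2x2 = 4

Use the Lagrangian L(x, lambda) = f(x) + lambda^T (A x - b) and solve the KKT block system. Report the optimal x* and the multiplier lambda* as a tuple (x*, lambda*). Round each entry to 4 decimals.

Form the Lagrangian:
  L(x, lambda) = (1/2) x^T Q x + c^T x + lambda^T (A x - b)
Stationarity (grad_x L = 0): Q x + c + A^T lambda = 0.
Primal feasibility: A x = b.

This gives the KKT block system:
  [ Q   A^T ] [ x     ]   [-c ]
  [ A    0  ] [ lambda ] = [ b ]

Solving the linear system:
  x*      = (-1.75, 1.125)
  lambda* = (-3.625)
  f(x*)   = 3.75

x* = (-1.75, 1.125), lambda* = (-3.625)


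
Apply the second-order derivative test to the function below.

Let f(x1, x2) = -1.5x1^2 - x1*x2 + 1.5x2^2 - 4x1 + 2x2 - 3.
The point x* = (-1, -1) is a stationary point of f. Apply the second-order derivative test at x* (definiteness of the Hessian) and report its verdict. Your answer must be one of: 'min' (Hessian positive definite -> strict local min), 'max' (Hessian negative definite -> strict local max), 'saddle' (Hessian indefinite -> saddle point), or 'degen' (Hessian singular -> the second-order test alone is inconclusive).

Compute the Hessian H = grad^2 f:
  H = [[-3, -1], [-1, 3]]
Verify stationarity: grad f(x*) = H x* + g = (0, 0).
Eigenvalues of H: -3.1623, 3.1623.
Eigenvalues have mixed signs, so H is indefinite -> x* is a saddle point.

saddle


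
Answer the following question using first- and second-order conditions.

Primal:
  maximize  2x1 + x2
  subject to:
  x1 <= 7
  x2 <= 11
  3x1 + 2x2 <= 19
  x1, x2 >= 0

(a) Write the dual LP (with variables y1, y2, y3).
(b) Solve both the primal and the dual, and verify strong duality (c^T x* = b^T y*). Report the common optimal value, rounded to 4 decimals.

The standard primal-dual pair for 'max c^T x s.t. A x <= b, x >= 0' is:
  Dual:  min b^T y  s.t.  A^T y >= c,  y >= 0.

So the dual LP is:
  minimize  7y1 + 11y2 + 19y3
  subject to:
    y1 + 3y3 >= 2
    y2 + 2y3 >= 1
    y1, y2, y3 >= 0

Solving the primal: x* = (6.3333, 0).
  primal value c^T x* = 12.6667.
Solving the dual: y* = (0, 0, 0.6667).
  dual value b^T y* = 12.6667.
Strong duality: c^T x* = b^T y*. Confirmed.

12.6667


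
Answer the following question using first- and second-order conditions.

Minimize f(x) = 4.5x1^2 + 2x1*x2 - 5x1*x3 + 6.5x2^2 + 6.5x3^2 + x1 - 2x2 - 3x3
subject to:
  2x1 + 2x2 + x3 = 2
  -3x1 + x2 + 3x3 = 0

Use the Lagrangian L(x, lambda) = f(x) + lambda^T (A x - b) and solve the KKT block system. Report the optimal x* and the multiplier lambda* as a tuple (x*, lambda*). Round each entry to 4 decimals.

Form the Lagrangian:
  L(x, lambda) = (1/2) x^T Q x + c^T x + lambda^T (A x - b)
Stationarity (grad_x L = 0): Q x + c + A^T lambda = 0.
Primal feasibility: A x = b.

This gives the KKT block system:
  [ Q   A^T ] [ x     ]   [-c ]
  [ A    0  ] [ lambda ] = [ b ]

Solving the linear system:
  x*      = (0.5261, 0.2529, 0.4418)
  lambda* = (-1.3817, 0.4229)
  f(x*)   = 0.7291

x* = (0.5261, 0.2529, 0.4418), lambda* = (-1.3817, 0.4229)


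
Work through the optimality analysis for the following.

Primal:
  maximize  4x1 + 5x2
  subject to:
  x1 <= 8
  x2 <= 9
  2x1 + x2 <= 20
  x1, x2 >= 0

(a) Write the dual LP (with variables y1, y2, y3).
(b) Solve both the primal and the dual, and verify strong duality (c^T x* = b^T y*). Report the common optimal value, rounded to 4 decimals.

The standard primal-dual pair for 'max c^T x s.t. A x <= b, x >= 0' is:
  Dual:  min b^T y  s.t.  A^T y >= c,  y >= 0.

So the dual LP is:
  minimize  8y1 + 9y2 + 20y3
  subject to:
    y1 + 2y3 >= 4
    y2 + y3 >= 5
    y1, y2, y3 >= 0

Solving the primal: x* = (5.5, 9).
  primal value c^T x* = 67.
Solving the dual: y* = (0, 3, 2).
  dual value b^T y* = 67.
Strong duality: c^T x* = b^T y*. Confirmed.

67


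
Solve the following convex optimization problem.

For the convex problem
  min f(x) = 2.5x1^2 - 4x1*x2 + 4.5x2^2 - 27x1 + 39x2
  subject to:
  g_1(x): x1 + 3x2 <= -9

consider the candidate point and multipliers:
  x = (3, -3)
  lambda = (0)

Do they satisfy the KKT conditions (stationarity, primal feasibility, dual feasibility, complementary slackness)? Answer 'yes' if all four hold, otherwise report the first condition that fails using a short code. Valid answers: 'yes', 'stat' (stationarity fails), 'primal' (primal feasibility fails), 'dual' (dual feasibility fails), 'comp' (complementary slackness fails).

Gradient of f: grad f(x) = Q x + c = (0, 0)
Constraint values g_i(x) = a_i^T x - b_i:
  g_1((3, -3)) = 3
Stationarity residual: grad f(x) + sum_i lambda_i a_i = (0, 0)
  -> stationarity OK
Primal feasibility (all g_i <= 0): FAILS
Dual feasibility (all lambda_i >= 0): OK
Complementary slackness (lambda_i * g_i(x) = 0 for all i): OK

Verdict: the first failing condition is primal_feasibility -> primal.

primal


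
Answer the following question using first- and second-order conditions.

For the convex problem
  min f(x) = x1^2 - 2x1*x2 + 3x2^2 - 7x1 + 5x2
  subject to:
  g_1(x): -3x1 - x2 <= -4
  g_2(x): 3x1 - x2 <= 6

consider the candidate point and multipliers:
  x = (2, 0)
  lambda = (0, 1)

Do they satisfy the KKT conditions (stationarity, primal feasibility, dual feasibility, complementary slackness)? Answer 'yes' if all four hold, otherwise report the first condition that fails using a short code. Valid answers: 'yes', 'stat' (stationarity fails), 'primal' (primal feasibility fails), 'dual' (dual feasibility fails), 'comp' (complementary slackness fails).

Gradient of f: grad f(x) = Q x + c = (-3, 1)
Constraint values g_i(x) = a_i^T x - b_i:
  g_1((2, 0)) = -2
  g_2((2, 0)) = 0
Stationarity residual: grad f(x) + sum_i lambda_i a_i = (0, 0)
  -> stationarity OK
Primal feasibility (all g_i <= 0): OK
Dual feasibility (all lambda_i >= 0): OK
Complementary slackness (lambda_i * g_i(x) = 0 for all i): OK

Verdict: yes, KKT holds.

yes


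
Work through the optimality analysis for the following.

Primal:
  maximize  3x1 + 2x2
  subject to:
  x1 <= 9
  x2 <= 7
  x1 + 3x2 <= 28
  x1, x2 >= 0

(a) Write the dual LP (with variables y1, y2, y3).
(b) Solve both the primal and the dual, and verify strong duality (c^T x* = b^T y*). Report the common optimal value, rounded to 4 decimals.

The standard primal-dual pair for 'max c^T x s.t. A x <= b, x >= 0' is:
  Dual:  min b^T y  s.t.  A^T y >= c,  y >= 0.

So the dual LP is:
  minimize  9y1 + 7y2 + 28y3
  subject to:
    y1 + y3 >= 3
    y2 + 3y3 >= 2
    y1, y2, y3 >= 0

Solving the primal: x* = (9, 6.3333).
  primal value c^T x* = 39.6667.
Solving the dual: y* = (2.3333, 0, 0.6667).
  dual value b^T y* = 39.6667.
Strong duality: c^T x* = b^T y*. Confirmed.

39.6667


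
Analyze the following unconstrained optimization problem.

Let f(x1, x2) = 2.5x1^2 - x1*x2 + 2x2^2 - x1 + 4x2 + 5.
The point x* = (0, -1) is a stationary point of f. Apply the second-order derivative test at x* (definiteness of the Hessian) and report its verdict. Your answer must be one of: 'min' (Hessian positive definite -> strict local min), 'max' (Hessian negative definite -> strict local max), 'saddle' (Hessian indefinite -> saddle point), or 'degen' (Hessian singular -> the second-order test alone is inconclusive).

Compute the Hessian H = grad^2 f:
  H = [[5, -1], [-1, 4]]
Verify stationarity: grad f(x*) = H x* + g = (0, 0).
Eigenvalues of H: 3.382, 5.618.
Both eigenvalues > 0, so H is positive definite -> x* is a strict local min.

min


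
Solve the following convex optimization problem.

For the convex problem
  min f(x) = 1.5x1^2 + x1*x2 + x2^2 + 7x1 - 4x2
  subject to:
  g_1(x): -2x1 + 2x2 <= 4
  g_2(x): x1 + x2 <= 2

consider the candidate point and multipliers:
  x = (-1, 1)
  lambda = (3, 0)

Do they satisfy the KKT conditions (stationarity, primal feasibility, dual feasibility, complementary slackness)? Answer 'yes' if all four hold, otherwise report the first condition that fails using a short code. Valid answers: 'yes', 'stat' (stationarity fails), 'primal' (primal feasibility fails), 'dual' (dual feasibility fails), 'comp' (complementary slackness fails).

Gradient of f: grad f(x) = Q x + c = (5, -3)
Constraint values g_i(x) = a_i^T x - b_i:
  g_1((-1, 1)) = 0
  g_2((-1, 1)) = -2
Stationarity residual: grad f(x) + sum_i lambda_i a_i = (-1, 3)
  -> stationarity FAILS
Primal feasibility (all g_i <= 0): OK
Dual feasibility (all lambda_i >= 0): OK
Complementary slackness (lambda_i * g_i(x) = 0 for all i): OK

Verdict: the first failing condition is stationarity -> stat.

stat


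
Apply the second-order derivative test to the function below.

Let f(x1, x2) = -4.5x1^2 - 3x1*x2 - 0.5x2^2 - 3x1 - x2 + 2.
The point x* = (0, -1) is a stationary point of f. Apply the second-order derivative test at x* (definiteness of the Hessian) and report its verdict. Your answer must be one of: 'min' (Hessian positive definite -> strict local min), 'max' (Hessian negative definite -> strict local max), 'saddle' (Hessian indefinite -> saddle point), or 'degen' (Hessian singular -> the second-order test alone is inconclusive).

Compute the Hessian H = grad^2 f:
  H = [[-9, -3], [-3, -1]]
Verify stationarity: grad f(x*) = H x* + g = (0, 0).
Eigenvalues of H: -10, 0.
H has a zero eigenvalue (singular; negative semidefinite but not definite), so H is neither positive definite, negative definite, nor indefinite. The second-order test alone is inconclusive -> degen.
(Indeed, f is constant along the null direction of H through x*, so x* is not a strict local extremum.)

degen


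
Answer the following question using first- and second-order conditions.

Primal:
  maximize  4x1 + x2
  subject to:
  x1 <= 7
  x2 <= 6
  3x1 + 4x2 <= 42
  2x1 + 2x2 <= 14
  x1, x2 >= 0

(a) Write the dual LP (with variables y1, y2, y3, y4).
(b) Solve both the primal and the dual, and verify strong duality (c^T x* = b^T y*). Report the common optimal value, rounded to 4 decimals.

The standard primal-dual pair for 'max c^T x s.t. A x <= b, x >= 0' is:
  Dual:  min b^T y  s.t.  A^T y >= c,  y >= 0.

So the dual LP is:
  minimize  7y1 + 6y2 + 42y3 + 14y4
  subject to:
    y1 + 3y3 + 2y4 >= 4
    y2 + 4y3 + 2y4 >= 1
    y1, y2, y3, y4 >= 0

Solving the primal: x* = (7, 0).
  primal value c^T x* = 28.
Solving the dual: y* = (0, 0, 0, 2).
  dual value b^T y* = 28.
Strong duality: c^T x* = b^T y*. Confirmed.

28


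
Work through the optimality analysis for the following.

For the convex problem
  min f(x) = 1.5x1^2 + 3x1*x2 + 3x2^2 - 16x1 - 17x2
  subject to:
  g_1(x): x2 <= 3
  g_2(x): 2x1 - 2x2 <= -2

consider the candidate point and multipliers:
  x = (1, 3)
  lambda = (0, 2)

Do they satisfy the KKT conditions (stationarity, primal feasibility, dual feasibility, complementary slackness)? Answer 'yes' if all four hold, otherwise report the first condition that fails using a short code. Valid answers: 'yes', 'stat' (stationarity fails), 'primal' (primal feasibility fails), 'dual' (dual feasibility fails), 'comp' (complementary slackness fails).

Gradient of f: grad f(x) = Q x + c = (-4, 4)
Constraint values g_i(x) = a_i^T x - b_i:
  g_1((1, 3)) = 0
  g_2((1, 3)) = -2
Stationarity residual: grad f(x) + sum_i lambda_i a_i = (0, 0)
  -> stationarity OK
Primal feasibility (all g_i <= 0): OK
Dual feasibility (all lambda_i >= 0): OK
Complementary slackness (lambda_i * g_i(x) = 0 for all i): FAILS

Verdict: the first failing condition is complementary_slackness -> comp.

comp


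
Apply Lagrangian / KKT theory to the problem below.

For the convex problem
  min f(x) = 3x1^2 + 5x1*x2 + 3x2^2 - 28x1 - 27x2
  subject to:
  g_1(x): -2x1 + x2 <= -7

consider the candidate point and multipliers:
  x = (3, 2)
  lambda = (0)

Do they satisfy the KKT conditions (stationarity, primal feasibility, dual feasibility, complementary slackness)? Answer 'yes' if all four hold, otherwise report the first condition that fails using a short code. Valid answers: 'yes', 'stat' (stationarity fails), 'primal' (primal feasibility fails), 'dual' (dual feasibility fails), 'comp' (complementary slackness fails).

Gradient of f: grad f(x) = Q x + c = (0, 0)
Constraint values g_i(x) = a_i^T x - b_i:
  g_1((3, 2)) = 3
Stationarity residual: grad f(x) + sum_i lambda_i a_i = (0, 0)
  -> stationarity OK
Primal feasibility (all g_i <= 0): FAILS
Dual feasibility (all lambda_i >= 0): OK
Complementary slackness (lambda_i * g_i(x) = 0 for all i): OK

Verdict: the first failing condition is primal_feasibility -> primal.

primal


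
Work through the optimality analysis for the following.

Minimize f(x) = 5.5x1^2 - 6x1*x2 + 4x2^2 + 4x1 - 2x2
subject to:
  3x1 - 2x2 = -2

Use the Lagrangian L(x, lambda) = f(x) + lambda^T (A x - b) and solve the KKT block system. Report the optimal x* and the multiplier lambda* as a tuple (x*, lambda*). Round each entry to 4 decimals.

Form the Lagrangian:
  L(x, lambda) = (1/2) x^T Q x + c^T x + lambda^T (A x - b)
Stationarity (grad_x L = 0): Q x + c + A^T lambda = 0.
Primal feasibility: A x = b.

This gives the KKT block system:
  [ Q   A^T ] [ x     ]   [-c ]
  [ A    0  ] [ lambda ] = [ b ]

Solving the linear system:
  x*      = (-0.6364, 0.0455)
  lambda* = (1.0909)
  f(x*)   = -0.2273

x* = (-0.6364, 0.0455), lambda* = (1.0909)


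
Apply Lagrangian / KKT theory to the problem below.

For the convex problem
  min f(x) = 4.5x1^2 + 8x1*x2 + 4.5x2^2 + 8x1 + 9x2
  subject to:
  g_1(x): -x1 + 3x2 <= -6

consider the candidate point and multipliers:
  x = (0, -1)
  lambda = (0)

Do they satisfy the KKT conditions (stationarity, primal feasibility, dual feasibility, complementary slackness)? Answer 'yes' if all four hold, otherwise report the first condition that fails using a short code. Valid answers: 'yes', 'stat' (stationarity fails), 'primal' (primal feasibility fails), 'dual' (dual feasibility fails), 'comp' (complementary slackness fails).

Gradient of f: grad f(x) = Q x + c = (0, 0)
Constraint values g_i(x) = a_i^T x - b_i:
  g_1((0, -1)) = 3
Stationarity residual: grad f(x) + sum_i lambda_i a_i = (0, 0)
  -> stationarity OK
Primal feasibility (all g_i <= 0): FAILS
Dual feasibility (all lambda_i >= 0): OK
Complementary slackness (lambda_i * g_i(x) = 0 for all i): OK

Verdict: the first failing condition is primal_feasibility -> primal.

primal


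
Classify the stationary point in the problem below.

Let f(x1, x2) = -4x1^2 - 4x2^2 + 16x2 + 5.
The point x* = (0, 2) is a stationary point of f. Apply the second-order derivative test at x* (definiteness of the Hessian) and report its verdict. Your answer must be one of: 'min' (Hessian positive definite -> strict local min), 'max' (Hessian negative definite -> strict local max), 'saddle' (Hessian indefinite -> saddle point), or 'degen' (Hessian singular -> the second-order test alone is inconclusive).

Compute the Hessian H = grad^2 f:
  H = [[-8, 0], [0, -8]]
Verify stationarity: grad f(x*) = H x* + g = (0, 0).
Eigenvalues of H: -8, -8.
Both eigenvalues < 0, so H is negative definite -> x* is a strict local max.

max


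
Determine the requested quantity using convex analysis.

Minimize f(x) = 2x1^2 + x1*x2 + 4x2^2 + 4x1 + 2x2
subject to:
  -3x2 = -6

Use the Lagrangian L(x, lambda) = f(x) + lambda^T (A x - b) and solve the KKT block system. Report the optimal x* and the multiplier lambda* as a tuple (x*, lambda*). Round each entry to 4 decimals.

Form the Lagrangian:
  L(x, lambda) = (1/2) x^T Q x + c^T x + lambda^T (A x - b)
Stationarity (grad_x L = 0): Q x + c + A^T lambda = 0.
Primal feasibility: A x = b.

This gives the KKT block system:
  [ Q   A^T ] [ x     ]   [-c ]
  [ A    0  ] [ lambda ] = [ b ]

Solving the linear system:
  x*      = (-1.5, 2)
  lambda* = (5.5)
  f(x*)   = 15.5

x* = (-1.5, 2), lambda* = (5.5)


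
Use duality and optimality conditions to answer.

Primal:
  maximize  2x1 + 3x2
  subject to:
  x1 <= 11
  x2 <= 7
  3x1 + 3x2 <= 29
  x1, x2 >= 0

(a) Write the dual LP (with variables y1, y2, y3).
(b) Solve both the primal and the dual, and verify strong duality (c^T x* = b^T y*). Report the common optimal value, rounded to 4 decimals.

The standard primal-dual pair for 'max c^T x s.t. A x <= b, x >= 0' is:
  Dual:  min b^T y  s.t.  A^T y >= c,  y >= 0.

So the dual LP is:
  minimize  11y1 + 7y2 + 29y3
  subject to:
    y1 + 3y3 >= 2
    y2 + 3y3 >= 3
    y1, y2, y3 >= 0

Solving the primal: x* = (2.6667, 7).
  primal value c^T x* = 26.3333.
Solving the dual: y* = (0, 1, 0.6667).
  dual value b^T y* = 26.3333.
Strong duality: c^T x* = b^T y*. Confirmed.

26.3333


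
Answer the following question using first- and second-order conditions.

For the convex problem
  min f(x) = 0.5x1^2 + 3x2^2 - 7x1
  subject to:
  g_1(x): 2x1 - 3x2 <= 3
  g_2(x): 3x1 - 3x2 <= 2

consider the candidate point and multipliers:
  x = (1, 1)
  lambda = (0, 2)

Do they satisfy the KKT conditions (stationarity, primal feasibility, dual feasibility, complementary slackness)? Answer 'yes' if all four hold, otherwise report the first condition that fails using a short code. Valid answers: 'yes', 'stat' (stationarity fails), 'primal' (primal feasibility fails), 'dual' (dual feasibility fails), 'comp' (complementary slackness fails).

Gradient of f: grad f(x) = Q x + c = (-6, 6)
Constraint values g_i(x) = a_i^T x - b_i:
  g_1((1, 1)) = -4
  g_2((1, 1)) = -2
Stationarity residual: grad f(x) + sum_i lambda_i a_i = (0, 0)
  -> stationarity OK
Primal feasibility (all g_i <= 0): OK
Dual feasibility (all lambda_i >= 0): OK
Complementary slackness (lambda_i * g_i(x) = 0 for all i): FAILS

Verdict: the first failing condition is complementary_slackness -> comp.

comp


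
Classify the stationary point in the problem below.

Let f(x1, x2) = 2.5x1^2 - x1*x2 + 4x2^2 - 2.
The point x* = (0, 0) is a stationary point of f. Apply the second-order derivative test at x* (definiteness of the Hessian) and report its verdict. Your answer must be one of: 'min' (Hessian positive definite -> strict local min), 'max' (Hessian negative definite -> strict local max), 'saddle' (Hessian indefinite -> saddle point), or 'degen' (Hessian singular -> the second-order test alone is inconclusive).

Compute the Hessian H = grad^2 f:
  H = [[5, -1], [-1, 8]]
Verify stationarity: grad f(x*) = H x* + g = (0, 0).
Eigenvalues of H: 4.6972, 8.3028.
Both eigenvalues > 0, so H is positive definite -> x* is a strict local min.

min


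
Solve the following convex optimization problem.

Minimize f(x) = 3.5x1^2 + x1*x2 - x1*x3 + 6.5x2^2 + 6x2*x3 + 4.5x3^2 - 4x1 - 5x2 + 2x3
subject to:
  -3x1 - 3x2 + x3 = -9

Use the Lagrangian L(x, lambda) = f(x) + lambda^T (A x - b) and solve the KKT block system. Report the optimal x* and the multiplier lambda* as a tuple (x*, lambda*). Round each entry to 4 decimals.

Form the Lagrangian:
  L(x, lambda) = (1/2) x^T Q x + c^T x + lambda^T (A x - b)
Stationarity (grad_x L = 0): Q x + c + A^T lambda = 0.
Primal feasibility: A x = b.

This gives the KKT block system:
  [ Q   A^T ] [ x     ]   [-c ]
  [ A    0  ] [ lambda ] = [ b ]

Solving the linear system:
  x*      = (1.1575, 1.4133, -1.2878)
  lambda* = (2.2678)
  f(x*)   = 3.0691

x* = (1.1575, 1.4133, -1.2878), lambda* = (2.2678)


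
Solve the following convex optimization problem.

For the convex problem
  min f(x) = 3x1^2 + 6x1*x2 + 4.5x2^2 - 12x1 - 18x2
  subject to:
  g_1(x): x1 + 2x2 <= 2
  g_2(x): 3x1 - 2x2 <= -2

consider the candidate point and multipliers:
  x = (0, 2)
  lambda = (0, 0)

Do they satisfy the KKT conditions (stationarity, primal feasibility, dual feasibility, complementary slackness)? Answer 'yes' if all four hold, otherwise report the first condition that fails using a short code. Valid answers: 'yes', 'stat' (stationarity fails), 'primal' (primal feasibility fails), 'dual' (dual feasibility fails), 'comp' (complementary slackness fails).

Gradient of f: grad f(x) = Q x + c = (0, 0)
Constraint values g_i(x) = a_i^T x - b_i:
  g_1((0, 2)) = 2
  g_2((0, 2)) = -2
Stationarity residual: grad f(x) + sum_i lambda_i a_i = (0, 0)
  -> stationarity OK
Primal feasibility (all g_i <= 0): FAILS
Dual feasibility (all lambda_i >= 0): OK
Complementary slackness (lambda_i * g_i(x) = 0 for all i): OK

Verdict: the first failing condition is primal_feasibility -> primal.

primal


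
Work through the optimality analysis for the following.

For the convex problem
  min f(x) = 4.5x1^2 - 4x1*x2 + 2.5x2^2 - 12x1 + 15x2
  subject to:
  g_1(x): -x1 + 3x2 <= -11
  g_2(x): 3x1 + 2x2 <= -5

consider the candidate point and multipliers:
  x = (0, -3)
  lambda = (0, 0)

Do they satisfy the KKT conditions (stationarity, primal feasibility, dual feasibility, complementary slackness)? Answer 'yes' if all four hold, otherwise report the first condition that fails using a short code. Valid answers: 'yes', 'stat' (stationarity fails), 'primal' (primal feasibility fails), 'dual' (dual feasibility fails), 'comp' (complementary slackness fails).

Gradient of f: grad f(x) = Q x + c = (0, 0)
Constraint values g_i(x) = a_i^T x - b_i:
  g_1((0, -3)) = 2
  g_2((0, -3)) = -1
Stationarity residual: grad f(x) + sum_i lambda_i a_i = (0, 0)
  -> stationarity OK
Primal feasibility (all g_i <= 0): FAILS
Dual feasibility (all lambda_i >= 0): OK
Complementary slackness (lambda_i * g_i(x) = 0 for all i): OK

Verdict: the first failing condition is primal_feasibility -> primal.

primal


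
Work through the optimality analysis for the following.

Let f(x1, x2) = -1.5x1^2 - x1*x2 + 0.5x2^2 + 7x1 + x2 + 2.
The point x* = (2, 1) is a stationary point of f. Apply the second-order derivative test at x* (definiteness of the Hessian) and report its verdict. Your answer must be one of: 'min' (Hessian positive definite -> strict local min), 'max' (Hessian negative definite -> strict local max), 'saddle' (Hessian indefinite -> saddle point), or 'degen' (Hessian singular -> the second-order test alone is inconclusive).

Compute the Hessian H = grad^2 f:
  H = [[-3, -1], [-1, 1]]
Verify stationarity: grad f(x*) = H x* + g = (0, 0).
Eigenvalues of H: -3.2361, 1.2361.
Eigenvalues have mixed signs, so H is indefinite -> x* is a saddle point.

saddle


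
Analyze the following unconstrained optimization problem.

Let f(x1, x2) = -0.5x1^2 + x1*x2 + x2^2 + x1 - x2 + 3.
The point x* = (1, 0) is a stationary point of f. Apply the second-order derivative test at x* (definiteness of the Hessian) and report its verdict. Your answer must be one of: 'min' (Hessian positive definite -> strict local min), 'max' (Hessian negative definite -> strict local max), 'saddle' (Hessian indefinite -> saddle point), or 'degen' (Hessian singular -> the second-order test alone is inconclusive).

Compute the Hessian H = grad^2 f:
  H = [[-1, 1], [1, 2]]
Verify stationarity: grad f(x*) = H x* + g = (0, 0).
Eigenvalues of H: -1.3028, 2.3028.
Eigenvalues have mixed signs, so H is indefinite -> x* is a saddle point.

saddle


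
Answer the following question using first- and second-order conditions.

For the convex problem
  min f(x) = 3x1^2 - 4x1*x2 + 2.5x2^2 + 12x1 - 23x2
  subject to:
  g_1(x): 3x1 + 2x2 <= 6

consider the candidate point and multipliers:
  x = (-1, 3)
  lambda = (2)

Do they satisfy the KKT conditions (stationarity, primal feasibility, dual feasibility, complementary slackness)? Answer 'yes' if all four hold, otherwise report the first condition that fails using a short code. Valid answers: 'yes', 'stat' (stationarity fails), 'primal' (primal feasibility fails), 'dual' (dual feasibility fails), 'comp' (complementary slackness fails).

Gradient of f: grad f(x) = Q x + c = (-6, -4)
Constraint values g_i(x) = a_i^T x - b_i:
  g_1((-1, 3)) = -3
Stationarity residual: grad f(x) + sum_i lambda_i a_i = (0, 0)
  -> stationarity OK
Primal feasibility (all g_i <= 0): OK
Dual feasibility (all lambda_i >= 0): OK
Complementary slackness (lambda_i * g_i(x) = 0 for all i): FAILS

Verdict: the first failing condition is complementary_slackness -> comp.

comp


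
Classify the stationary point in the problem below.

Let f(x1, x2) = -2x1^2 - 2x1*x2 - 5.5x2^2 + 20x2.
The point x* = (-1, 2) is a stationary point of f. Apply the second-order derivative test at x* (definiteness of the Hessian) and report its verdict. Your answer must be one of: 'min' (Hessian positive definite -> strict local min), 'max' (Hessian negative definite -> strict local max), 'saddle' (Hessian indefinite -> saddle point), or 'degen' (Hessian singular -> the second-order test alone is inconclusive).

Compute the Hessian H = grad^2 f:
  H = [[-4, -2], [-2, -11]]
Verify stationarity: grad f(x*) = H x* + g = (0, 0).
Eigenvalues of H: -11.5311, -3.4689.
Both eigenvalues < 0, so H is negative definite -> x* is a strict local max.

max
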